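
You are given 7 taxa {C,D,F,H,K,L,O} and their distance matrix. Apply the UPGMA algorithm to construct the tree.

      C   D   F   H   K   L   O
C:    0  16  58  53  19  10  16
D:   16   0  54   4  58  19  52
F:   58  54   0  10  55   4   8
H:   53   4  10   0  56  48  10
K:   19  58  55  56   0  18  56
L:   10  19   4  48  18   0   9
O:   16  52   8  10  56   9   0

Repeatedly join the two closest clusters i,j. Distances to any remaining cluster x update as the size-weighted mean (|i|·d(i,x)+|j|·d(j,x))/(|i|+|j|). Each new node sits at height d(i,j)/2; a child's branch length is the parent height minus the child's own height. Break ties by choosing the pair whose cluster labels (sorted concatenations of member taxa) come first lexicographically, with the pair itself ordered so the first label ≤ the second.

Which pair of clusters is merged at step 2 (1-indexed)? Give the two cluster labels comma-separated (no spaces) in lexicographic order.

F,L

step 1: merge (D,H) at d=4; branch lengths D→2, H→2; new cluster DH
  updated: d(C,DH)=69/2, d(DH,F)=32, d(DH,K)=57, d(DH,L)=67/2, d(DH,O)=31
step 2: merge (F,L) at d=4; branch lengths F→2, L→2; new cluster FL
  updated: d(C,FL)=34, d(DH,FL)=131/4, d(FL,K)=73/2, d(FL,O)=17/2
step 3: merge (FL,O) at d=17/2; branch lengths FL→9/4, O→17/4; new cluster FLO
  updated: d(C,FLO)=28, d(DH,FLO)=193/6, d(FLO,K)=43
step 4: merge (C,K) at d=19; branch lengths C→19/2, K→19/2; new cluster CK
  updated: d(CK,DH)=183/4, d(CK,FLO)=71/2
step 5: merge (DH,FLO) at d=193/6; branch lengths DH→169/12, FLO→71/6; new cluster DFHLO
  updated: d(CK,DFHLO)=198/5
step 6: merge (CK,DFHLO) at d=198/5; branch lengths CK→103/10, DFHLO→223/60; new cluster CDFHKLO
final tree: ((C:19/2,K:19/2):103/10,((D:2,H:2):169/12,((F:2,L:2):9/4,O:17/4):71/6):223/60)
total length: 2203/30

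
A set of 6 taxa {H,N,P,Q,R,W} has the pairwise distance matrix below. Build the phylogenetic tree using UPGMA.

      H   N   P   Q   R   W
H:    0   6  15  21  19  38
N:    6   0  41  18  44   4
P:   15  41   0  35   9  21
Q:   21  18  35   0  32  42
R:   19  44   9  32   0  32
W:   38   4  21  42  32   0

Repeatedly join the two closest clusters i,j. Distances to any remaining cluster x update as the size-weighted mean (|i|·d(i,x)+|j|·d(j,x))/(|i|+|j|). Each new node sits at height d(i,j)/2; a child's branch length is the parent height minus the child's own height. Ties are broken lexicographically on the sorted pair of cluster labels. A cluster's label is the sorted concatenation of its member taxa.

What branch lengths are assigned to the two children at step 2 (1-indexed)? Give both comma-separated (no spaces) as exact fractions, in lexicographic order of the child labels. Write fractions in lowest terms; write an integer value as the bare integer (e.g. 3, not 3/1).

9/2,9/2

step 1: merge (N,W) at d=4; branch lengths N→2, W→2; new cluster NW
  updated: d(H,NW)=22, d(NW,P)=31, d(NW,Q)=30, d(NW,R)=38
step 2: merge (P,R) at d=9; branch lengths P→9/2, R→9/2; new cluster PR
  updated: d(H,PR)=17, d(NW,PR)=69/2, d(PR,Q)=67/2
step 3: merge (H,PR) at d=17; branch lengths H→17/2, PR→4; new cluster HPR
  updated: d(HPR,NW)=91/3, d(HPR,Q)=88/3
step 4: merge (HPR,Q) at d=88/3; branch lengths HPR→37/6, Q→44/3; new cluster HPQR
  updated: d(HPQR,NW)=121/4
step 5: merge (HPQR,NW) at d=121/4; branch lengths HPQR→11/24, NW→105/8; new cluster HNPQRW
final tree: (((H:17/2,(P:9/2,R:9/2):4):37/6,Q:44/3):11/24,(N:2,W:2):105/8)
total length: 719/12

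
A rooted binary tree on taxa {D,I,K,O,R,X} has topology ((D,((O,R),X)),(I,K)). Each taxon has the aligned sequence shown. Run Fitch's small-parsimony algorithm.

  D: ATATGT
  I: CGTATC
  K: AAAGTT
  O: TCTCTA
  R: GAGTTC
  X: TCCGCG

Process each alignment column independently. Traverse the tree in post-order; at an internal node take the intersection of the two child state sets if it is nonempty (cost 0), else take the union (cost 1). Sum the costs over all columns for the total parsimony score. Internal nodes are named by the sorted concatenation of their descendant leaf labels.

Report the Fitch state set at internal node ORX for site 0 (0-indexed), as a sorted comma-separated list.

T

[col 0] OR: children O:{T}, R:{G} ∪→ {G,T}; cost 1
[col 0] ORX: children OR:{G,T}, X:{T} ∩→ {T}; cost 0
[col 0] DORX: children D:{A}, ORX:{T} ∪→ {A,T}; cost 1
[col 0] IK: children I:{C}, K:{A} ∪→ {A,C}; cost 1
[col 0] DIKORX: children DORX:{A,T}, IK:{A,C} ∩→ {A}; cost 0
[col 1] OR: children O:{C}, R:{A} ∪→ {A,C}; cost 1
[col 1] ORX: children OR:{A,C}, X:{C} ∩→ {C}; cost 0
[col 1] DORX: children D:{T}, ORX:{C} ∪→ {C,T}; cost 1
[col 1] IK: children I:{G}, K:{A} ∪→ {A,G}; cost 1
[col 1] DIKORX: children DORX:{C,T}, IK:{A,G} ∪→ {A,C,G,T}; cost 1
[col 2] OR: children O:{T}, R:{G} ∪→ {G,T}; cost 1
[col 2] ORX: children OR:{G,T}, X:{C} ∪→ {C,G,T}; cost 1
[col 2] DORX: children D:{A}, ORX:{C,G,T} ∪→ {A,C,G,T}; cost 1
[col 2] IK: children I:{T}, K:{A} ∪→ {A,T}; cost 1
[col 2] DIKORX: children DORX:{A,C,G,T}, IK:{A,T} ∩→ {A,T}; cost 0
[col 3] OR: children O:{C}, R:{T} ∪→ {C,T}; cost 1
[col 3] ORX: children OR:{C,T}, X:{G} ∪→ {C,G,T}; cost 1
[col 3] DORX: children D:{T}, ORX:{C,G,T} ∩→ {T}; cost 0
[col 3] IK: children I:{A}, K:{G} ∪→ {A,G}; cost 1
[col 3] DIKORX: children DORX:{T}, IK:{A,G} ∪→ {A,G,T}; cost 1
[col 4] OR: children O:{T}, R:{T} ∩→ {T}; cost 0
[col 4] ORX: children OR:{T}, X:{C} ∪→ {C,T}; cost 1
[col 4] DORX: children D:{G}, ORX:{C,T} ∪→ {C,G,T}; cost 1
[col 4] IK: children I:{T}, K:{T} ∩→ {T}; cost 0
[col 4] DIKORX: children DORX:{C,G,T}, IK:{T} ∩→ {T}; cost 0
[col 5] OR: children O:{A}, R:{C} ∪→ {A,C}; cost 1
[col 5] ORX: children OR:{A,C}, X:{G} ∪→ {A,C,G}; cost 1
[col 5] DORX: children D:{T}, ORX:{A,C,G} ∪→ {A,C,G,T}; cost 1
[col 5] IK: children I:{C}, K:{T} ∪→ {C,T}; cost 1
[col 5] DIKORX: children DORX:{A,C,G,T}, IK:{C,T} ∩→ {C,T}; cost 0
per-site changes: [3, 4, 4, 4, 2, 4]; total = 21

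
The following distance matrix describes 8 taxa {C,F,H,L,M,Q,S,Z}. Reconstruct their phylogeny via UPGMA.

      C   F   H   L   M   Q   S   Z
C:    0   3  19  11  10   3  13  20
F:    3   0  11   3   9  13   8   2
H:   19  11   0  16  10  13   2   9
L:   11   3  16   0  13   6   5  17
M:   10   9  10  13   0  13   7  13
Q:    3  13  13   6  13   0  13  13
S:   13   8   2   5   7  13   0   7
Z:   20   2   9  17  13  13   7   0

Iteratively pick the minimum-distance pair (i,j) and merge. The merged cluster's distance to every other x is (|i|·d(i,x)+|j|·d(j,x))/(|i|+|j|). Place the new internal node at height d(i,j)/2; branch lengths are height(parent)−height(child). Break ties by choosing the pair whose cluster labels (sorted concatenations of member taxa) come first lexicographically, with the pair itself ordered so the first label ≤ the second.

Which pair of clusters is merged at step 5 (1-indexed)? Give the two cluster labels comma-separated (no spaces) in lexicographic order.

1. join F+Z (d=2) ⇒ FZ; edges |F|=1, |Z|=1
  updated: d(C,FZ)=23/2, d(FZ,H)=10, d(FZ,L)=10, d(FZ,M)=11, d(FZ,Q)=13, d(FZ,S)=15/2
2. join H+S (d=2) ⇒ HS; edges |H|=1, |S|=1
  updated: d(C,HS)=16, d(FZ,HS)=35/4, d(HS,L)=21/2, d(HS,M)=17/2, d(HS,Q)=13
3. join C+Q (d=3) ⇒ CQ; edges |C|=3/2, |Q|=3/2
  updated: d(CQ,FZ)=49/4, d(CQ,HS)=29/2, d(CQ,L)=17/2, d(CQ,M)=23/2
4. join CQ+L (d=17/2) ⇒ CLQ; edges |CQ|=11/4, |L|=17/4
  updated: d(CLQ,FZ)=23/2, d(CLQ,HS)=79/6, d(CLQ,M)=12
5. join HS+M (d=17/2) ⇒ HMS; edges |HS|=13/4, |M|=17/4
  updated: d(CLQ,HMS)=115/9, d(FZ,HMS)=19/2
6. join FZ+HMS (d=19/2) ⇒ FHMSZ; edges |FZ|=15/4, |HMS|=1/2
  updated: d(CLQ,FHMSZ)=184/15
7. join CLQ+FHMSZ (d=184/15) ⇒ CFHLMQSZ; edges |CLQ|=113/60, |FHMSZ|=83/60
final tree: (((C:3/2,Q:3/2):11/4,L:17/4):113/60,((F:1,Z:1):15/4,((H:1,S:1):13/4,M:17/4):1/2):83/60)
total length: 1741/60

HS,M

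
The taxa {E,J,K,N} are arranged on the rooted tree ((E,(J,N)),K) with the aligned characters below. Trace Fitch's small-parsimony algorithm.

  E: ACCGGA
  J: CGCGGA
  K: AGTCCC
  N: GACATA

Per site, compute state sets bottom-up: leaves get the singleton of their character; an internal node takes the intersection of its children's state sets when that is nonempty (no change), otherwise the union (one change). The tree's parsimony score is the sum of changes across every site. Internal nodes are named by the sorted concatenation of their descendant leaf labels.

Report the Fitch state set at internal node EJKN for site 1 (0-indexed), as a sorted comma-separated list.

G

site 0, node JN: J={C} ∪ N={G} → {C,G} (+1)
site 0, node EJN: E={A} ∪ JN={C,G} → {A,C,G} (+1)
site 0, node EJKN: EJN={A,C,G} ∩ K={A} → {A} (+0)
site 1, node JN: J={G} ∪ N={A} → {A,G} (+1)
site 1, node EJN: E={C} ∪ JN={A,G} → {A,C,G} (+1)
site 1, node EJKN: EJN={A,C,G} ∩ K={G} → {G} (+0)
site 2, node JN: J={C} ∩ N={C} → {C} (+0)
site 2, node EJN: E={C} ∩ JN={C} → {C} (+0)
site 2, node EJKN: EJN={C} ∪ K={T} → {C,T} (+1)
site 3, node JN: J={G} ∪ N={A} → {A,G} (+1)
site 3, node EJN: E={G} ∩ JN={A,G} → {G} (+0)
site 3, node EJKN: EJN={G} ∪ K={C} → {C,G} (+1)
site 4, node JN: J={G} ∪ N={T} → {G,T} (+1)
site 4, node EJN: E={G} ∩ JN={G,T} → {G} (+0)
site 4, node EJKN: EJN={G} ∪ K={C} → {C,G} (+1)
site 5, node JN: J={A} ∩ N={A} → {A} (+0)
site 5, node EJN: E={A} ∩ JN={A} → {A} (+0)
site 5, node EJKN: EJN={A} ∪ K={C} → {A,C} (+1)
per-site changes: [2, 2, 1, 2, 2, 1]; total = 10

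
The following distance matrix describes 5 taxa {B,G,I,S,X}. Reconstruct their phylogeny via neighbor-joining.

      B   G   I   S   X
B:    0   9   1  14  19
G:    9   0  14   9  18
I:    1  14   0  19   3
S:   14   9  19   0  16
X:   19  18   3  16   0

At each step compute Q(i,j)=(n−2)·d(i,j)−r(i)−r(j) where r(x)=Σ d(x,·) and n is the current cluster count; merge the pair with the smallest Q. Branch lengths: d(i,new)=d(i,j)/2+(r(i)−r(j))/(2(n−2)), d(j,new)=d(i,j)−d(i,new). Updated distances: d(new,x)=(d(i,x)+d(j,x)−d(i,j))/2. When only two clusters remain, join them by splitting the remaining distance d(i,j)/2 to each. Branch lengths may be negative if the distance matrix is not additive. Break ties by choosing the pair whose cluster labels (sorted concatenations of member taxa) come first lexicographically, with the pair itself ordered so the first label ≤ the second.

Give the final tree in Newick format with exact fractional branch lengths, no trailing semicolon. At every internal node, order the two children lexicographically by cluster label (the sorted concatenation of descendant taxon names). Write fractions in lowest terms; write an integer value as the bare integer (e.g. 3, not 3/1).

(((B:19/8,(I:-5/3,X:14/3):49/8):37/8,G:23/8):49/16,S:49/16)

1. join I+X (d=3, Q=-84) ⇒ IX; edges |I|=-5/3, |X|=14/3
  updated: d(B,IX)=17/2, d(G,IX)=29/2, d(IX,S)=16
2. join B+IX (d=17/2, Q=-107/2) ⇒ BIX; edges |B|=19/8, |IX|=49/8
  updated: d(BIX,G)=15/2, d(BIX,S)=43/4
3. join BIX+G (d=15/2, Q=-109/4) ⇒ BGIX; edges |BIX|=37/8, |G|=23/8
  updated: d(BGIX,S)=49/8
4. join BGIX+S (d=49/8) ⇒ BGISX; edges |BGIX|=49/16, |S|=49/16
final tree: (((B:19/8,(I:-5/3,X:14/3):49/8):37/8,G:23/8):49/16,S:49/16)
total length: 201/8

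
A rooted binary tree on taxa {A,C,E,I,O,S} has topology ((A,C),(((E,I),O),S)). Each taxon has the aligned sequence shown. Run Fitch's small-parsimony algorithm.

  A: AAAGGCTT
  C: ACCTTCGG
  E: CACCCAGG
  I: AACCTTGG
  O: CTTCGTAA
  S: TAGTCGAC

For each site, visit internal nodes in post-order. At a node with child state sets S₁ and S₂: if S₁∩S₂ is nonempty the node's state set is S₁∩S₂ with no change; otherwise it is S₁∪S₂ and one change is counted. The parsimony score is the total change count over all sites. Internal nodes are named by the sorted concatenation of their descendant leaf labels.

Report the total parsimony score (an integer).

[col 0] AC: children A:{A}, C:{A} ∩→ {A}; cost 0
[col 0] EI: children E:{C}, I:{A} ∪→ {A,C}; cost 1
[col 0] EIO: children EI:{A,C}, O:{C} ∩→ {C}; cost 0
[col 0] EIOS: children EIO:{C}, S:{T} ∪→ {C,T}; cost 1
[col 0] ACEIOS: children AC:{A}, EIOS:{C,T} ∪→ {A,C,T}; cost 1
[col 1] AC: children A:{A}, C:{C} ∪→ {A,C}; cost 1
[col 1] EI: children E:{A}, I:{A} ∩→ {A}; cost 0
[col 1] EIO: children EI:{A}, O:{T} ∪→ {A,T}; cost 1
[col 1] EIOS: children EIO:{A,T}, S:{A} ∩→ {A}; cost 0
[col 1] ACEIOS: children AC:{A,C}, EIOS:{A} ∩→ {A}; cost 0
[col 2] AC: children A:{A}, C:{C} ∪→ {A,C}; cost 1
[col 2] EI: children E:{C}, I:{C} ∩→ {C}; cost 0
[col 2] EIO: children EI:{C}, O:{T} ∪→ {C,T}; cost 1
[col 2] EIOS: children EIO:{C,T}, S:{G} ∪→ {C,G,T}; cost 1
[col 2] ACEIOS: children AC:{A,C}, EIOS:{C,G,T} ∩→ {C}; cost 0
[col 3] AC: children A:{G}, C:{T} ∪→ {G,T}; cost 1
[col 3] EI: children E:{C}, I:{C} ∩→ {C}; cost 0
[col 3] EIO: children EI:{C}, O:{C} ∩→ {C}; cost 0
[col 3] EIOS: children EIO:{C}, S:{T} ∪→ {C,T}; cost 1
[col 3] ACEIOS: children AC:{G,T}, EIOS:{C,T} ∩→ {T}; cost 0
[col 4] AC: children A:{G}, C:{T} ∪→ {G,T}; cost 1
[col 4] EI: children E:{C}, I:{T} ∪→ {C,T}; cost 1
[col 4] EIO: children EI:{C,T}, O:{G} ∪→ {C,G,T}; cost 1
[col 4] EIOS: children EIO:{C,G,T}, S:{C} ∩→ {C}; cost 0
[col 4] ACEIOS: children AC:{G,T}, EIOS:{C} ∪→ {C,G,T}; cost 1
[col 5] AC: children A:{C}, C:{C} ∩→ {C}; cost 0
[col 5] EI: children E:{A}, I:{T} ∪→ {A,T}; cost 1
[col 5] EIO: children EI:{A,T}, O:{T} ∩→ {T}; cost 0
[col 5] EIOS: children EIO:{T}, S:{G} ∪→ {G,T}; cost 1
[col 5] ACEIOS: children AC:{C}, EIOS:{G,T} ∪→ {C,G,T}; cost 1
[col 6] AC: children A:{T}, C:{G} ∪→ {G,T}; cost 1
[col 6] EI: children E:{G}, I:{G} ∩→ {G}; cost 0
[col 6] EIO: children EI:{G}, O:{A} ∪→ {A,G}; cost 1
[col 6] EIOS: children EIO:{A,G}, S:{A} ∩→ {A}; cost 0
[col 6] ACEIOS: children AC:{G,T}, EIOS:{A} ∪→ {A,G,T}; cost 1
[col 7] AC: children A:{T}, C:{G} ∪→ {G,T}; cost 1
[col 7] EI: children E:{G}, I:{G} ∩→ {G}; cost 0
[col 7] EIO: children EI:{G}, O:{A} ∪→ {A,G}; cost 1
[col 7] EIOS: children EIO:{A,G}, S:{C} ∪→ {A,C,G}; cost 1
[col 7] ACEIOS: children AC:{G,T}, EIOS:{A,C,G} ∩→ {G}; cost 0
per-site changes: [3, 2, 3, 2, 4, 3, 3, 3]; total = 23

23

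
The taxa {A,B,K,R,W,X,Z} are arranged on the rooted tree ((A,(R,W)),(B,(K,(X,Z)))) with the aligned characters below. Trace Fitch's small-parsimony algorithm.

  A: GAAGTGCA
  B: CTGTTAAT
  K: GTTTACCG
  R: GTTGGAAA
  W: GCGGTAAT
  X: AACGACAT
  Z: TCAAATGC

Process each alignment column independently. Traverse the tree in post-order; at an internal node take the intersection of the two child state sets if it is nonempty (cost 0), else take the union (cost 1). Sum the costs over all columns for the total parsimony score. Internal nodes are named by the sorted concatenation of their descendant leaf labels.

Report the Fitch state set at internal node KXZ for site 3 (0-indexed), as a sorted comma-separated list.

site 0, node RW: R={G} ∩ W={G} → {G} (+0)
site 0, node ARW: A={G} ∩ RW={G} → {G} (+0)
site 0, node XZ: X={A} ∪ Z={T} → {A,T} (+1)
site 0, node KXZ: K={G} ∪ XZ={A,T} → {A,G,T} (+1)
site 0, node BKXZ: B={C} ∪ KXZ={A,G,T} → {A,C,G,T} (+1)
site 0, node ABKRWXZ: ARW={G} ∩ BKXZ={A,C,G,T} → {G} (+0)
site 1, node RW: R={T} ∪ W={C} → {C,T} (+1)
site 1, node ARW: A={A} ∪ RW={C,T} → {A,C,T} (+1)
site 1, node XZ: X={A} ∪ Z={C} → {A,C} (+1)
site 1, node KXZ: K={T} ∪ XZ={A,C} → {A,C,T} (+1)
site 1, node BKXZ: B={T} ∩ KXZ={A,C,T} → {T} (+0)
site 1, node ABKRWXZ: ARW={A,C,T} ∩ BKXZ={T} → {T} (+0)
site 2, node RW: R={T} ∪ W={G} → {G,T} (+1)
site 2, node ARW: A={A} ∪ RW={G,T} → {A,G,T} (+1)
site 2, node XZ: X={C} ∪ Z={A} → {A,C} (+1)
site 2, node KXZ: K={T} ∪ XZ={A,C} → {A,C,T} (+1)
site 2, node BKXZ: B={G} ∪ KXZ={A,C,T} → {A,C,G,T} (+1)
site 2, node ABKRWXZ: ARW={A,G,T} ∩ BKXZ={A,C,G,T} → {A,G,T} (+0)
site 3, node RW: R={G} ∩ W={G} → {G} (+0)
site 3, node ARW: A={G} ∩ RW={G} → {G} (+0)
site 3, node XZ: X={G} ∪ Z={A} → {A,G} (+1)
site 3, node KXZ: K={T} ∪ XZ={A,G} → {A,G,T} (+1)
site 3, node BKXZ: B={T} ∩ KXZ={A,G,T} → {T} (+0)
site 3, node ABKRWXZ: ARW={G} ∪ BKXZ={T} → {G,T} (+1)
site 4, node RW: R={G} ∪ W={T} → {G,T} (+1)
site 4, node ARW: A={T} ∩ RW={G,T} → {T} (+0)
site 4, node XZ: X={A} ∩ Z={A} → {A} (+0)
site 4, node KXZ: K={A} ∩ XZ={A} → {A} (+0)
site 4, node BKXZ: B={T} ∪ KXZ={A} → {A,T} (+1)
site 4, node ABKRWXZ: ARW={T} ∩ BKXZ={A,T} → {T} (+0)
site 5, node RW: R={A} ∩ W={A} → {A} (+0)
site 5, node ARW: A={G} ∪ RW={A} → {A,G} (+1)
site 5, node XZ: X={C} ∪ Z={T} → {C,T} (+1)
site 5, node KXZ: K={C} ∩ XZ={C,T} → {C} (+0)
site 5, node BKXZ: B={A} ∪ KXZ={C} → {A,C} (+1)
site 5, node ABKRWXZ: ARW={A,G} ∩ BKXZ={A,C} → {A} (+0)
site 6, node RW: R={A} ∩ W={A} → {A} (+0)
site 6, node ARW: A={C} ∪ RW={A} → {A,C} (+1)
site 6, node XZ: X={A} ∪ Z={G} → {A,G} (+1)
site 6, node KXZ: K={C} ∪ XZ={A,G} → {A,C,G} (+1)
site 6, node BKXZ: B={A} ∩ KXZ={A,C,G} → {A} (+0)
site 6, node ABKRWXZ: ARW={A,C} ∩ BKXZ={A} → {A} (+0)
site 7, node RW: R={A} ∪ W={T} → {A,T} (+1)
site 7, node ARW: A={A} ∩ RW={A,T} → {A} (+0)
site 7, node XZ: X={T} ∪ Z={C} → {C,T} (+1)
site 7, node KXZ: K={G} ∪ XZ={C,T} → {C,G,T} (+1)
site 7, node BKXZ: B={T} ∩ KXZ={C,G,T} → {T} (+0)
site 7, node ABKRWXZ: ARW={A} ∪ BKXZ={T} → {A,T} (+1)
per-site changes: [3, 4, 5, 3, 2, 3, 3, 4]; total = 27

A,G,T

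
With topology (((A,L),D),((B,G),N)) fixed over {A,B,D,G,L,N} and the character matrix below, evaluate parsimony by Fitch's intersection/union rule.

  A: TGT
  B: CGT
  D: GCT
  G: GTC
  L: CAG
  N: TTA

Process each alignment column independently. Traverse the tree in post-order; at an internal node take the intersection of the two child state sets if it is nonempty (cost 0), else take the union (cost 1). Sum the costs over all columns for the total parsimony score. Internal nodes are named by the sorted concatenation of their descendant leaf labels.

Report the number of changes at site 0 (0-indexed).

AL@0: {T} ∪ {C} = {C,T} (union, +1)
ADL@0: {C,T} ∪ {G} = {C,G,T} (union, +1)
BG@0: {C} ∪ {G} = {C,G} (union, +1)
BGN@0: {C,G} ∪ {T} = {C,G,T} (union, +1)
ABDGLN@0: {C,G,T} ∩ {C,G,T} = {C,G,T} (intersection, +0)
AL@1: {G} ∪ {A} = {A,G} (union, +1)
ADL@1: {A,G} ∪ {C} = {A,C,G} (union, +1)
BG@1: {G} ∪ {T} = {G,T} (union, +1)
BGN@1: {G,T} ∩ {T} = {T} (intersection, +0)
ABDGLN@1: {A,C,G} ∪ {T} = {A,C,G,T} (union, +1)
AL@2: {T} ∪ {G} = {G,T} (union, +1)
ADL@2: {G,T} ∩ {T} = {T} (intersection, +0)
BG@2: {T} ∪ {C} = {C,T} (union, +1)
BGN@2: {C,T} ∪ {A} = {A,C,T} (union, +1)
ABDGLN@2: {T} ∩ {A,C,T} = {T} (intersection, +0)
per-site changes: [4, 4, 3]; total = 11

4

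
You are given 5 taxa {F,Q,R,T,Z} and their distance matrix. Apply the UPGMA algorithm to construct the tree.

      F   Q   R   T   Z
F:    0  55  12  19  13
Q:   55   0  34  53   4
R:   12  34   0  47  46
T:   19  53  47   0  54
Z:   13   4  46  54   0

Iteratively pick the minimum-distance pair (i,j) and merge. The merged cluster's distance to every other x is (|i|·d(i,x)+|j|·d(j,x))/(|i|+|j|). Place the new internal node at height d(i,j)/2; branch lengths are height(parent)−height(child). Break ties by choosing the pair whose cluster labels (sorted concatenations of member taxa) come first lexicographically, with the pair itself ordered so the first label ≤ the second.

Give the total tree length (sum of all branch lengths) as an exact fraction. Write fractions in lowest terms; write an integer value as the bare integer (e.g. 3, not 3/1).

1. join Q+Z (d=4) ⇒ QZ; edges |Q|=2, |Z|=2
  updated: d(F,QZ)=34, d(QZ,R)=40, d(QZ,T)=107/2
2. join F+R (d=12) ⇒ FR; edges |F|=6, |R|=6
  updated: d(FR,QZ)=37, d(FR,T)=33
3. join FR+T (d=33) ⇒ FRT; edges |FR|=21/2, |T|=33/2
  updated: d(FRT,QZ)=85/2
4. join FRT+QZ (d=85/2) ⇒ FQRTZ; edges |FRT|=19/4, |QZ|=77/4
final tree: (((F:6,R:6):21/2,T:33/2):19/4,(Q:2,Z:2):77/4)
total length: 67

67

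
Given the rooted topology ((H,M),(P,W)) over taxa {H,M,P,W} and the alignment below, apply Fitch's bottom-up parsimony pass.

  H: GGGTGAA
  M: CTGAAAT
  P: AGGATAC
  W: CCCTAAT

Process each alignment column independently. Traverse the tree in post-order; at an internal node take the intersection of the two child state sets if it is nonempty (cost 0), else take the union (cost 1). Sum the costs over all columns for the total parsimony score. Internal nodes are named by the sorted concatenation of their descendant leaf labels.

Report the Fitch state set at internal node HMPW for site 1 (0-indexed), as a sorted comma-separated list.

[col 0] HM: children H:{G}, M:{C} ∪→ {C,G}; cost 1
[col 0] PW: children P:{A}, W:{C} ∪→ {A,C}; cost 1
[col 0] HMPW: children HM:{C,G}, PW:{A,C} ∩→ {C}; cost 0
[col 1] HM: children H:{G}, M:{T} ∪→ {G,T}; cost 1
[col 1] PW: children P:{G}, W:{C} ∪→ {C,G}; cost 1
[col 1] HMPW: children HM:{G,T}, PW:{C,G} ∩→ {G}; cost 0
[col 2] HM: children H:{G}, M:{G} ∩→ {G}; cost 0
[col 2] PW: children P:{G}, W:{C} ∪→ {C,G}; cost 1
[col 2] HMPW: children HM:{G}, PW:{C,G} ∩→ {G}; cost 0
[col 3] HM: children H:{T}, M:{A} ∪→ {A,T}; cost 1
[col 3] PW: children P:{A}, W:{T} ∪→ {A,T}; cost 1
[col 3] HMPW: children HM:{A,T}, PW:{A,T} ∩→ {A,T}; cost 0
[col 4] HM: children H:{G}, M:{A} ∪→ {A,G}; cost 1
[col 4] PW: children P:{T}, W:{A} ∪→ {A,T}; cost 1
[col 4] HMPW: children HM:{A,G}, PW:{A,T} ∩→ {A}; cost 0
[col 5] HM: children H:{A}, M:{A} ∩→ {A}; cost 0
[col 5] PW: children P:{A}, W:{A} ∩→ {A}; cost 0
[col 5] HMPW: children HM:{A}, PW:{A} ∩→ {A}; cost 0
[col 6] HM: children H:{A}, M:{T} ∪→ {A,T}; cost 1
[col 6] PW: children P:{C}, W:{T} ∪→ {C,T}; cost 1
[col 6] HMPW: children HM:{A,T}, PW:{C,T} ∩→ {T}; cost 0
per-site changes: [2, 2, 1, 2, 2, 0, 2]; total = 11

G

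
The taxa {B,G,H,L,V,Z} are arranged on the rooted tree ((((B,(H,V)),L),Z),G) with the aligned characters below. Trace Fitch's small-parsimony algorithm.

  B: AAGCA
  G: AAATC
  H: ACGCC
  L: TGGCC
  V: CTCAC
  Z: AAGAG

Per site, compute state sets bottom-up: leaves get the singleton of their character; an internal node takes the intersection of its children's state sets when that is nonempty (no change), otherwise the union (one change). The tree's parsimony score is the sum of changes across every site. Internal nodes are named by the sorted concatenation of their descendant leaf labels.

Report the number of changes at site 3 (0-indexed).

3

site 0, node HV: H={A} ∪ V={C} → {A,C} (+1)
site 0, node BHV: B={A} ∩ HV={A,C} → {A} (+0)
site 0, node BHLV: BHV={A} ∪ L={T} → {A,T} (+1)
site 0, node BHLVZ: BHLV={A,T} ∩ Z={A} → {A} (+0)
site 0, node BGHLVZ: BHLVZ={A} ∩ G={A} → {A} (+0)
site 1, node HV: H={C} ∪ V={T} → {C,T} (+1)
site 1, node BHV: B={A} ∪ HV={C,T} → {A,C,T} (+1)
site 1, node BHLV: BHV={A,C,T} ∪ L={G} → {A,C,G,T} (+1)
site 1, node BHLVZ: BHLV={A,C,G,T} ∩ Z={A} → {A} (+0)
site 1, node BGHLVZ: BHLVZ={A} ∩ G={A} → {A} (+0)
site 2, node HV: H={G} ∪ V={C} → {C,G} (+1)
site 2, node BHV: B={G} ∩ HV={C,G} → {G} (+0)
site 2, node BHLV: BHV={G} ∩ L={G} → {G} (+0)
site 2, node BHLVZ: BHLV={G} ∩ Z={G} → {G} (+0)
site 2, node BGHLVZ: BHLVZ={G} ∪ G={A} → {A,G} (+1)
site 3, node HV: H={C} ∪ V={A} → {A,C} (+1)
site 3, node BHV: B={C} ∩ HV={A,C} → {C} (+0)
site 3, node BHLV: BHV={C} ∩ L={C} → {C} (+0)
site 3, node BHLVZ: BHLV={C} ∪ Z={A} → {A,C} (+1)
site 3, node BGHLVZ: BHLVZ={A,C} ∪ G={T} → {A,C,T} (+1)
site 4, node HV: H={C} ∩ V={C} → {C} (+0)
site 4, node BHV: B={A} ∪ HV={C} → {A,C} (+1)
site 4, node BHLV: BHV={A,C} ∩ L={C} → {C} (+0)
site 4, node BHLVZ: BHLV={C} ∪ Z={G} → {C,G} (+1)
site 4, node BGHLVZ: BHLVZ={C,G} ∩ G={C} → {C} (+0)
per-site changes: [2, 3, 2, 3, 2]; total = 12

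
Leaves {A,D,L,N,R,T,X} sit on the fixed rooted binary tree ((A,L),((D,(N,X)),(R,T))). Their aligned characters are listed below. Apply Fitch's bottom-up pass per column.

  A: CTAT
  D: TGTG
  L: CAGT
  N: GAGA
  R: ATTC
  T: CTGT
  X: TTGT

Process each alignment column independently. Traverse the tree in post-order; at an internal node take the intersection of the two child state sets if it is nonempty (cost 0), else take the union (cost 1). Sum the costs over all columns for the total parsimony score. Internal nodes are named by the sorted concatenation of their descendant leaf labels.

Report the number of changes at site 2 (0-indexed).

AL@0: {C} ∩ {C} = {C} (intersection, +0)
NX@0: {G} ∪ {T} = {G,T} (union, +1)
DNX@0: {T} ∩ {G,T} = {T} (intersection, +0)
RT@0: {A} ∪ {C} = {A,C} (union, +1)
DNRTX@0: {T} ∪ {A,C} = {A,C,T} (union, +1)
ADLNRTX@0: {C} ∩ {A,C,T} = {C} (intersection, +0)
AL@1: {T} ∪ {A} = {A,T} (union, +1)
NX@1: {A} ∪ {T} = {A,T} (union, +1)
DNX@1: {G} ∪ {A,T} = {A,G,T} (union, +1)
RT@1: {T} ∩ {T} = {T} (intersection, +0)
DNRTX@1: {A,G,T} ∩ {T} = {T} (intersection, +0)
ADLNRTX@1: {A,T} ∩ {T} = {T} (intersection, +0)
AL@2: {A} ∪ {G} = {A,G} (union, +1)
NX@2: {G} ∩ {G} = {G} (intersection, +0)
DNX@2: {T} ∪ {G} = {G,T} (union, +1)
RT@2: {T} ∪ {G} = {G,T} (union, +1)
DNRTX@2: {G,T} ∩ {G,T} = {G,T} (intersection, +0)
ADLNRTX@2: {A,G} ∩ {G,T} = {G} (intersection, +0)
AL@3: {T} ∩ {T} = {T} (intersection, +0)
NX@3: {A} ∪ {T} = {A,T} (union, +1)
DNX@3: {G} ∪ {A,T} = {A,G,T} (union, +1)
RT@3: {C} ∪ {T} = {C,T} (union, +1)
DNRTX@3: {A,G,T} ∩ {C,T} = {T} (intersection, +0)
ADLNRTX@3: {T} ∩ {T} = {T} (intersection, +0)
per-site changes: [3, 3, 3, 3]; total = 12

3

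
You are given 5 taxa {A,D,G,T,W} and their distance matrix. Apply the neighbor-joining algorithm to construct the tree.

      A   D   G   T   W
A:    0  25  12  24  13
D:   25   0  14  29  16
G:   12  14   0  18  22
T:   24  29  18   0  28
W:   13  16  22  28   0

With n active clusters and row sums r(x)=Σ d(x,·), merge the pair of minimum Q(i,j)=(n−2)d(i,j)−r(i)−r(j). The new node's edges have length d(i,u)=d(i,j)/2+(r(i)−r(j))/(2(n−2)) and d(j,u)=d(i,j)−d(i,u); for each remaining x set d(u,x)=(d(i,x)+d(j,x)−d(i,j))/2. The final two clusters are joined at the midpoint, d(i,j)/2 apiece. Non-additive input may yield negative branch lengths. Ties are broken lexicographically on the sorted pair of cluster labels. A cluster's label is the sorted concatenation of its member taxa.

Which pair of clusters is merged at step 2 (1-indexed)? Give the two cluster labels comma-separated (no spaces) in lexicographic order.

step 1: merge (D,W) at d=16, Q=-115; branch lengths D→53/6, W→43/6; new cluster DW
  updated: d(A,DW)=11, d(DW,G)=10, d(DW,T)=41/2
step 2: merge (A,DW) at d=11, Q=-133/2; branch lengths A→55/8, DW→33/8; new cluster ADW
  updated: d(ADW,G)=11/2, d(ADW,T)=67/4
step 3: merge (ADW,G) at d=11/2, Q=-161/4; branch lengths ADW→17/8, G→27/8; new cluster ADGW
  updated: d(ADGW,T)=117/8
step 4: merge (ADGW,T) at d=117/8; branch lengths ADGW→117/16, T→117/16; new cluster ADGTW
final tree: (((A:55/8,(D:53/6,W:43/6):33/8):17/8,G:27/8):117/16,T:117/16)
total length: 377/8

A,DW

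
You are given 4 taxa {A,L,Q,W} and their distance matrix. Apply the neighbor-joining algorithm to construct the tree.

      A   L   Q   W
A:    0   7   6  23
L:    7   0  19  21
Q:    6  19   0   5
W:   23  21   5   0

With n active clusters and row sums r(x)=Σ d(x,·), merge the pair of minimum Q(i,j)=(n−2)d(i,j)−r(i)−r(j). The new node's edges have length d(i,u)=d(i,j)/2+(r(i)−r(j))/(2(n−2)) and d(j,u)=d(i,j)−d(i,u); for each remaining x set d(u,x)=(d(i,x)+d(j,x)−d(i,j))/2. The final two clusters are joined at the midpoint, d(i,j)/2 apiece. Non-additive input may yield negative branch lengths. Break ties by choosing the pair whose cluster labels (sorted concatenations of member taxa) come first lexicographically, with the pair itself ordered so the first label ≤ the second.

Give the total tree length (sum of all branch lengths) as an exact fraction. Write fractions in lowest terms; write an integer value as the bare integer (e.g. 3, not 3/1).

iteration 1: select A,L (d=7, Q=-69); attach at lengths (3/4, 25/4); label the merged cluster AL
  updated: d(AL,Q)=9, d(AL,W)=37/2
iteration 2: select AL,Q (d=9, Q=-65/2); attach at lengths (45/4, -9/4); label the merged cluster ALQ
  updated: d(ALQ,W)=29/4
iteration 3: select ALQ,W (d=29/4); attach at lengths (29/8, 29/8); label the merged cluster ALQW
final tree: (((A:3/4,L:25/4):45/4,Q:-9/4):29/8,W:29/8)
total length: 93/4

93/4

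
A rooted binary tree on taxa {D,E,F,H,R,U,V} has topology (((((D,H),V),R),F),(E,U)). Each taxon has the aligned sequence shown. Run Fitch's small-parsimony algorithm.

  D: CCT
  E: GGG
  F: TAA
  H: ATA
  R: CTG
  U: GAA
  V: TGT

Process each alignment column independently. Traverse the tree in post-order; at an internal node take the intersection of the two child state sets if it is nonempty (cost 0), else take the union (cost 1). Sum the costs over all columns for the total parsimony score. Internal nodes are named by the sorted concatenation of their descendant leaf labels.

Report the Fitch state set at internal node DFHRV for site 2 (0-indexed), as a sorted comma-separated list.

A,G,T

DH@0: {C} ∪ {A} = {A,C} (union, +1)
DHV@0: {A,C} ∪ {T} = {A,C,T} (union, +1)
DHRV@0: {A,C,T} ∩ {C} = {C} (intersection, +0)
DFHRV@0: {C} ∪ {T} = {C,T} (union, +1)
EU@0: {G} ∩ {G} = {G} (intersection, +0)
DEFHRUV@0: {C,T} ∪ {G} = {C,G,T} (union, +1)
DH@1: {C} ∪ {T} = {C,T} (union, +1)
DHV@1: {C,T} ∪ {G} = {C,G,T} (union, +1)
DHRV@1: {C,G,T} ∩ {T} = {T} (intersection, +0)
DFHRV@1: {T} ∪ {A} = {A,T} (union, +1)
EU@1: {G} ∪ {A} = {A,G} (union, +1)
DEFHRUV@1: {A,T} ∩ {A,G} = {A} (intersection, +0)
DH@2: {T} ∪ {A} = {A,T} (union, +1)
DHV@2: {A,T} ∩ {T} = {T} (intersection, +0)
DHRV@2: {T} ∪ {G} = {G,T} (union, +1)
DFHRV@2: {G,T} ∪ {A} = {A,G,T} (union, +1)
EU@2: {G} ∪ {A} = {A,G} (union, +1)
DEFHRUV@2: {A,G,T} ∩ {A,G} = {A,G} (intersection, +0)
per-site changes: [4, 4, 4]; total = 12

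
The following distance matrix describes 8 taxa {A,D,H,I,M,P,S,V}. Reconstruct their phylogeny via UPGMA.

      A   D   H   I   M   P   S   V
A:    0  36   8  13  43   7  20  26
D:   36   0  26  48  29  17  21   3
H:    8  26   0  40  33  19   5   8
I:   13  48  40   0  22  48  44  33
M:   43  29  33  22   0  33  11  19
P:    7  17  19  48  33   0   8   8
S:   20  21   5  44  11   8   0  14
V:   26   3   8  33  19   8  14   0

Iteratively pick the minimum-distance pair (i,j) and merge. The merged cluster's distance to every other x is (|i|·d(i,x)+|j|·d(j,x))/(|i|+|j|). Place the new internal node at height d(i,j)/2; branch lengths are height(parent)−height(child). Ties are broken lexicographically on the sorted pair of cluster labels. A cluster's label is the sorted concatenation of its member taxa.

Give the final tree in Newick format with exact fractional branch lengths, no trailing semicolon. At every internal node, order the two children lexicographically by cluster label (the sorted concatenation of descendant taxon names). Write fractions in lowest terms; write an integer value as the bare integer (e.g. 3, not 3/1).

((((A:7/2,P:7/2):27/8,(H:5/2,S:5/2):35/8):23/8,(D:3/2,V:3/2):33/4):20/3,(I:11,M:11):65/12)

iteration 1: select D,V (d=3); attach at lengths (3/2, 3/2); label the merged cluster DV
  updated: d(A,DV)=31, d(DV,H)=17, d(DV,I)=81/2, d(DV,M)=24, d(DV,P)=25/2, d(DV,S)=35/2
iteration 2: select H,S (d=5); attach at lengths (5/2, 5/2); label the merged cluster HS
  updated: d(A,HS)=14, d(DV,HS)=69/4, d(HS,I)=42, d(HS,M)=22, d(HS,P)=27/2
iteration 3: select A,P (d=7); attach at lengths (7/2, 7/2); label the merged cluster AP
  updated: d(AP,DV)=87/4, d(AP,HS)=55/4, d(AP,I)=61/2, d(AP,M)=38
iteration 4: select AP,HS (d=55/4); attach at lengths (27/8, 35/8); label the merged cluster AHPS
  updated: d(AHPS,DV)=39/2, d(AHPS,I)=145/4, d(AHPS,M)=30
iteration 5: select AHPS,DV (d=39/2); attach at lengths (23/8, 33/4); label the merged cluster ADHPSV
  updated: d(ADHPSV,I)=113/3, d(ADHPSV,M)=28
iteration 6: select I,M (d=22); attach at lengths (11, 11); label the merged cluster IM
  updated: d(ADHPSV,IM)=197/6
iteration 7: select ADHPSV,IM (d=197/6); attach at lengths (20/3, 65/12); label the merged cluster ADHIMPSV
final tree: ((((A:7/2,P:7/2):27/8,(H:5/2,S:5/2):35/8):23/8,(D:3/2,V:3/2):33/4):20/3,(I:11,M:11):65/12)
total length: 1631/24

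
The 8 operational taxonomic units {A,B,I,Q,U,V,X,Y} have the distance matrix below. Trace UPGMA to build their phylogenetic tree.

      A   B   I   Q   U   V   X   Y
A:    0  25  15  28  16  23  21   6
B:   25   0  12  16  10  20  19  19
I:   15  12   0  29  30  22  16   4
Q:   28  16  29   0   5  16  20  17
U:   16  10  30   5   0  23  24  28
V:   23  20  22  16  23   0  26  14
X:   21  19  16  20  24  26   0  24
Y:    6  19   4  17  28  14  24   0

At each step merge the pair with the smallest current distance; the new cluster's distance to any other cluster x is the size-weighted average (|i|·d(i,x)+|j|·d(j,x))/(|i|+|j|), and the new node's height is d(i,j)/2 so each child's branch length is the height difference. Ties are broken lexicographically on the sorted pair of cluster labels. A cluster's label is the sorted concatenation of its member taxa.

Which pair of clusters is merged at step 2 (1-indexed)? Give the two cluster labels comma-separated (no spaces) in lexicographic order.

step 1: merge (I,Y) at d=4; branch lengths I→2, Y→2; new cluster IY
  updated: d(A,IY)=21/2, d(B,IY)=31/2, d(IY,Q)=23, d(IY,U)=29, d(IY,V)=18, d(IY,X)=20
step 2: merge (Q,U) at d=5; branch lengths Q→5/2, U→5/2; new cluster QU
  updated: d(A,QU)=22, d(B,QU)=13, d(IY,QU)=26, d(QU,V)=39/2, d(QU,X)=22
step 3: merge (A,IY) at d=21/2; branch lengths A→21/4, IY→13/4; new cluster AIY
  updated: d(AIY,B)=56/3, d(AIY,QU)=74/3, d(AIY,V)=59/3, d(AIY,X)=61/3
step 4: merge (B,QU) at d=13; branch lengths B→13/2, QU→4; new cluster BQU
  updated: d(AIY,BQU)=68/3, d(BQU,V)=59/3, d(BQU,X)=21
step 5: merge (AIY,V) at d=59/3; branch lengths AIY→55/12, V→59/6; new cluster AIVY
  updated: d(AIVY,BQU)=263/12, d(AIVY,X)=87/4
step 6: merge (BQU,X) at d=21; branch lengths BQU→4, X→21/2; new cluster BQUX
  updated: d(AIVY,BQUX)=175/8
step 7: merge (AIVY,BQUX) at d=175/8; branch lengths AIVY→53/48, BQUX→7/16; new cluster ABIQUVXY
final tree: (((A:21/4,(I:2,Y:2):13/4):55/12,V:59/6):53/48,((B:13/2,(Q:5/2,U:5/2):4):4,X:21/2):7/16)
total length: 1403/24

Q,U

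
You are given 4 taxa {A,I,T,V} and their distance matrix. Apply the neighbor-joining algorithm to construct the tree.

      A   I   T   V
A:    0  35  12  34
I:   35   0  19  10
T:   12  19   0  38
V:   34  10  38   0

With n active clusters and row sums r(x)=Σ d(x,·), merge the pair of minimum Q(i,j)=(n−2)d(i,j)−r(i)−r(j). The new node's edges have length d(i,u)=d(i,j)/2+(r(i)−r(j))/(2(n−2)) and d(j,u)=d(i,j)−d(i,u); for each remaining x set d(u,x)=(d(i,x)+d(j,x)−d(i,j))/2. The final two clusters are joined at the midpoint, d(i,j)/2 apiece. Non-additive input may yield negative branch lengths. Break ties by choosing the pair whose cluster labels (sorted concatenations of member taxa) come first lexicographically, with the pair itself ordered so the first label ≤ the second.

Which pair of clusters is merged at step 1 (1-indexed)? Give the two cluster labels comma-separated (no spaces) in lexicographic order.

A,T

iteration 1: select A,T (d=12, Q=-126); attach at lengths (9, 3); label the merged cluster AT
  updated: d(AT,I)=21, d(AT,V)=30
iteration 2: select AT,I (d=21, Q=-61); attach at lengths (41/2, 1/2); label the merged cluster AIT
  updated: d(AIT,V)=19/2
iteration 3: select AIT,V (d=19/2); attach at lengths (19/4, 19/4); label the merged cluster AITV
final tree: (((A:9,T:3):41/2,I:1/2):19/4,V:19/4)
total length: 85/2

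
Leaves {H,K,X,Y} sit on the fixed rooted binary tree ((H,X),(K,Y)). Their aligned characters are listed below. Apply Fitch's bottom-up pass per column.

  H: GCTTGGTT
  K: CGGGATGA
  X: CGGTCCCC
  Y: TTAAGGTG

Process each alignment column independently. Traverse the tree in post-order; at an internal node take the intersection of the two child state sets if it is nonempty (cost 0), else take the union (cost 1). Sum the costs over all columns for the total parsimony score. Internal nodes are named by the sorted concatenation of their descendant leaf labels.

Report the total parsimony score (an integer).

HX@0: {G} ∪ {C} = {C,G} (union, +1)
KY@0: {C} ∪ {T} = {C,T} (union, +1)
HKXY@0: {C,G} ∩ {C,T} = {C} (intersection, +0)
HX@1: {C} ∪ {G} = {C,G} (union, +1)
KY@1: {G} ∪ {T} = {G,T} (union, +1)
HKXY@1: {C,G} ∩ {G,T} = {G} (intersection, +0)
HX@2: {T} ∪ {G} = {G,T} (union, +1)
KY@2: {G} ∪ {A} = {A,G} (union, +1)
HKXY@2: {G,T} ∩ {A,G} = {G} (intersection, +0)
HX@3: {T} ∩ {T} = {T} (intersection, +0)
KY@3: {G} ∪ {A} = {A,G} (union, +1)
HKXY@3: {T} ∪ {A,G} = {A,G,T} (union, +1)
HX@4: {G} ∪ {C} = {C,G} (union, +1)
KY@4: {A} ∪ {G} = {A,G} (union, +1)
HKXY@4: {C,G} ∩ {A,G} = {G} (intersection, +0)
HX@5: {G} ∪ {C} = {C,G} (union, +1)
KY@5: {T} ∪ {G} = {G,T} (union, +1)
HKXY@5: {C,G} ∩ {G,T} = {G} (intersection, +0)
HX@6: {T} ∪ {C} = {C,T} (union, +1)
KY@6: {G} ∪ {T} = {G,T} (union, +1)
HKXY@6: {C,T} ∩ {G,T} = {T} (intersection, +0)
HX@7: {T} ∪ {C} = {C,T} (union, +1)
KY@7: {A} ∪ {G} = {A,G} (union, +1)
HKXY@7: {C,T} ∪ {A,G} = {A,C,G,T} (union, +1)
per-site changes: [2, 2, 2, 2, 2, 2, 2, 3]; total = 17

17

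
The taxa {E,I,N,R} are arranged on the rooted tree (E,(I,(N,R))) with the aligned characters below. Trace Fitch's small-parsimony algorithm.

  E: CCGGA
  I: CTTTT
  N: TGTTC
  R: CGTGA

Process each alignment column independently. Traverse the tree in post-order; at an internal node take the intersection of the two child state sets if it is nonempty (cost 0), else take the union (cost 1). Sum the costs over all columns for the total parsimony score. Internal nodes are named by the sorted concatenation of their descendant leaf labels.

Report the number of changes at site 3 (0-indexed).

2

site 0, node NR: N={T} ∪ R={C} → {C,T} (+1)
site 0, node INR: I={C} ∩ NR={C,T} → {C} (+0)
site 0, node EINR: E={C} ∩ INR={C} → {C} (+0)
site 1, node NR: N={G} ∩ R={G} → {G} (+0)
site 1, node INR: I={T} ∪ NR={G} → {G,T} (+1)
site 1, node EINR: E={C} ∪ INR={G,T} → {C,G,T} (+1)
site 2, node NR: N={T} ∩ R={T} → {T} (+0)
site 2, node INR: I={T} ∩ NR={T} → {T} (+0)
site 2, node EINR: E={G} ∪ INR={T} → {G,T} (+1)
site 3, node NR: N={T} ∪ R={G} → {G,T} (+1)
site 3, node INR: I={T} ∩ NR={G,T} → {T} (+0)
site 3, node EINR: E={G} ∪ INR={T} → {G,T} (+1)
site 4, node NR: N={C} ∪ R={A} → {A,C} (+1)
site 4, node INR: I={T} ∪ NR={A,C} → {A,C,T} (+1)
site 4, node EINR: E={A} ∩ INR={A,C,T} → {A} (+0)
per-site changes: [1, 2, 1, 2, 2]; total = 8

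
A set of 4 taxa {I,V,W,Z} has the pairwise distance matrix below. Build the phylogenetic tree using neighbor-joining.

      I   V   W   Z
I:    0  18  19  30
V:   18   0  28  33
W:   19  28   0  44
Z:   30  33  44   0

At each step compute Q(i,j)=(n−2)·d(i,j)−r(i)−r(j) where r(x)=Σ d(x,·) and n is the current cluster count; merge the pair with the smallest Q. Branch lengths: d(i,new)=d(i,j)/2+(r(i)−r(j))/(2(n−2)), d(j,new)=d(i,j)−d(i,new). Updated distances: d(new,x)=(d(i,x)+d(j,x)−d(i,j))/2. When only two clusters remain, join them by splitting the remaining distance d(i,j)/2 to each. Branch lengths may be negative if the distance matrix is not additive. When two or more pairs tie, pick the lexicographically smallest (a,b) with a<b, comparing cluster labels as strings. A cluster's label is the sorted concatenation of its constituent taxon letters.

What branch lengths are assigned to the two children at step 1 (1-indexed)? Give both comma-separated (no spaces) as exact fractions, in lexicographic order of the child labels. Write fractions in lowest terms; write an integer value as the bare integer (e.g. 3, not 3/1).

1. join I+W (d=19, Q=-120) ⇒ IW; edges |I|=7/2, |W|=31/2
  updated: d(IW,V)=27/2, d(IW,Z)=55/2
2. join IW+V (d=27/2, Q=-74) ⇒ IVW; edges |IW|=4, |V|=19/2
  updated: d(IVW,Z)=47/2
3. join IVW+Z (d=47/2) ⇒ IVWZ; edges |IVW|=47/4, |Z|=47/4
final tree: (((I:7/2,W:31/2):4,V:19/2):47/4,Z:47/4)
total length: 56

7/2,31/2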